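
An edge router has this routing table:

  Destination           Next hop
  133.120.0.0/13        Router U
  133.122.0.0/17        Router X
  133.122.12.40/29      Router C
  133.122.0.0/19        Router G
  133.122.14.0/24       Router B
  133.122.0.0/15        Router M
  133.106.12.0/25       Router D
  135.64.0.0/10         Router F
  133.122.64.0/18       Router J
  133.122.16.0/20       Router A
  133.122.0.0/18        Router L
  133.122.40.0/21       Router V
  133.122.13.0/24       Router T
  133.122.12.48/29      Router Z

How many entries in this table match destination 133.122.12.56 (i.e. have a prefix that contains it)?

5

Prefixes containing 133.122.12.56:
  133.120.0.0/13 (133.120.0.0 - 133.127.255.255)
  133.122.0.0/15 (133.122.0.0 - 133.123.255.255)
  133.122.0.0/17 (133.122.0.0 - 133.122.127.255)
  133.122.0.0/18 (133.122.0.0 - 133.122.63.255)
  133.122.0.0/19 (133.122.0.0 - 133.122.31.255)
Total matching entries: 5.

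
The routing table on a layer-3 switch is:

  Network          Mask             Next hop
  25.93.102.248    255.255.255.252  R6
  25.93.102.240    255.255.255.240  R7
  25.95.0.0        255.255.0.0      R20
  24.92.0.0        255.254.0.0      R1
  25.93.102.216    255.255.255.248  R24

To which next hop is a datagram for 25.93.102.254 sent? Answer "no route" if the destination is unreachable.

R7

Routes whose prefix contains 25.93.102.254:
  25.93.102.240/28 (25.93.102.240 - 25.93.102.255) -> R7
More-specific entries that do NOT match:
  25.93.102.248/30 (25.93.102.248 - 25.93.102.251) does not contain 25.93.102.254
  25.93.102.216/29 (25.93.102.216 - 25.93.102.223) does not contain 25.93.102.254
Longest matching prefix is /28 -> next hop R7.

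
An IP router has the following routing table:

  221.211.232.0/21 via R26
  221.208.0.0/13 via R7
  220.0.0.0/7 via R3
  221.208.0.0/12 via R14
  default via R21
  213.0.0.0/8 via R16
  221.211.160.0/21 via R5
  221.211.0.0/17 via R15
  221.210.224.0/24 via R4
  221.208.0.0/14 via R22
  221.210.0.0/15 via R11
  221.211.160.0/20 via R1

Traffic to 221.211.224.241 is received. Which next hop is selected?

Routes whose prefix contains 221.211.224.241:
  0.0.0.0/0 (default, matches everything) -> R21
  220.0.0.0/7 (220.0.0.0 - 221.255.255.255) -> R3
  221.208.0.0/12 (221.208.0.0 - 221.223.255.255) -> R14
  221.208.0.0/13 (221.208.0.0 - 221.215.255.255) -> R7
  221.208.0.0/14 (221.208.0.0 - 221.211.255.255) -> R22
  221.210.0.0/15 (221.210.0.0 - 221.211.255.255) -> R11
More-specific entries that do NOT match:
  221.210.224.0/24 (221.210.224.0 - 221.210.224.255) does not contain 221.211.224.241
  221.211.232.0/21 (221.211.232.0 - 221.211.239.255) does not contain 221.211.224.241
  221.211.160.0/21 (221.211.160.0 - 221.211.167.255) does not contain 221.211.224.241
  221.211.160.0/20 (221.211.160.0 - 221.211.175.255) does not contain 221.211.224.241
  221.211.0.0/17 (221.211.0.0 - 221.211.127.255) does not contain 221.211.224.241
Longest matching prefix is /15 -> next hop R11.

R11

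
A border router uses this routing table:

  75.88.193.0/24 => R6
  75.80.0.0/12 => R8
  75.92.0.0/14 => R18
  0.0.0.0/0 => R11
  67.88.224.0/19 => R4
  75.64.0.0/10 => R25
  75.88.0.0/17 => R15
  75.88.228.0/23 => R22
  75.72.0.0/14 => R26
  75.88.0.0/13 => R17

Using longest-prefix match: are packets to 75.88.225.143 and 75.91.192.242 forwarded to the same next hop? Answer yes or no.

75.88.225.143: longest match 75.88.0.0/13 -> R17
75.91.192.242: longest match 75.88.0.0/13 -> R17

yes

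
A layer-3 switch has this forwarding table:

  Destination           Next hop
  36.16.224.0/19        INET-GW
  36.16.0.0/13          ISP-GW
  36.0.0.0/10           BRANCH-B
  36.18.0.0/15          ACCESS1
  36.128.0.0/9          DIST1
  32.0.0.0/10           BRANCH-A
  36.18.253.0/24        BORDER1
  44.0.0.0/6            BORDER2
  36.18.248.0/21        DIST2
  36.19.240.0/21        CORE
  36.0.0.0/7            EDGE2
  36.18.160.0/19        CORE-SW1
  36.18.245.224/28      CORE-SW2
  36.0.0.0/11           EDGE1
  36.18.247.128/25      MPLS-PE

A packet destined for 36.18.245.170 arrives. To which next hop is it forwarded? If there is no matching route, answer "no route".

Routes whose prefix contains 36.18.245.170:
  36.0.0.0/7 (36.0.0.0 - 37.255.255.255) -> EDGE2
  36.0.0.0/10 (36.0.0.0 - 36.63.255.255) -> BRANCH-B
  36.0.0.0/11 (36.0.0.0 - 36.31.255.255) -> EDGE1
  36.16.0.0/13 (36.16.0.0 - 36.23.255.255) -> ISP-GW
  36.18.0.0/15 (36.18.0.0 - 36.19.255.255) -> ACCESS1
More-specific entries that do NOT match:
  36.18.245.224/28 (36.18.245.224 - 36.18.245.239) does not contain 36.18.245.170
  36.18.247.128/25 (36.18.247.128 - 36.18.247.255) does not contain 36.18.245.170
  36.18.253.0/24 (36.18.253.0 - 36.18.253.255) does not contain 36.18.245.170
  36.18.248.0/21 (36.18.248.0 - 36.18.255.255) does not contain 36.18.245.170
  36.19.240.0/21 (36.19.240.0 - 36.19.247.255) does not contain 36.18.245.170
  36.16.224.0/19 (36.16.224.0 - 36.16.255.255) does not contain 36.18.245.170
  36.18.160.0/19 (36.18.160.0 - 36.18.191.255) does not contain 36.18.245.170
Longest matching prefix is /15 -> next hop ACCESS1.

ACCESS1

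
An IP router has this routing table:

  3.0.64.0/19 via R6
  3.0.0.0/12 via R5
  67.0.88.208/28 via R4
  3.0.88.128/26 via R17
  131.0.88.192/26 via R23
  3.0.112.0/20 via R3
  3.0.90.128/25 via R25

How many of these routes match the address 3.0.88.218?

2

Prefixes containing 3.0.88.218:
  3.0.0.0/12 (3.0.0.0 - 3.15.255.255)
  3.0.64.0/19 (3.0.64.0 - 3.0.95.255)
Total matching entries: 2.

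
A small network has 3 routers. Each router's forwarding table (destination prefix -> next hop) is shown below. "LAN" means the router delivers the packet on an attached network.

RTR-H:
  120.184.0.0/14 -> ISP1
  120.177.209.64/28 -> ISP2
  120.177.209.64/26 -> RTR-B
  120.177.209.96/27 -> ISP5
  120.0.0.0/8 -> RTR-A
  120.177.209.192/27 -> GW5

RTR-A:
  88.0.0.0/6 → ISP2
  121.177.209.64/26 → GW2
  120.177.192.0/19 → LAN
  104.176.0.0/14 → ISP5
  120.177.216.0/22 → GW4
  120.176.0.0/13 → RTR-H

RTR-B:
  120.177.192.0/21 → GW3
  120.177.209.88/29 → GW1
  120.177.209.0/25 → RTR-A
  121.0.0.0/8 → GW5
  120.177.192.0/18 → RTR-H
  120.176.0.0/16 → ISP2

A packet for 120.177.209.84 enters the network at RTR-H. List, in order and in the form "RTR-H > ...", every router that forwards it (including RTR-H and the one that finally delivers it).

RTR-H > RTR-B > RTR-A

At RTR-H: longest match for 120.177.209.84 is 120.177.209.64/26 -> RTR-B
At RTR-B: longest match for 120.177.209.84 is 120.177.209.0/25 -> RTR-A
At RTR-A: longest match for 120.177.209.84 is 120.177.192.0/19 -> LAN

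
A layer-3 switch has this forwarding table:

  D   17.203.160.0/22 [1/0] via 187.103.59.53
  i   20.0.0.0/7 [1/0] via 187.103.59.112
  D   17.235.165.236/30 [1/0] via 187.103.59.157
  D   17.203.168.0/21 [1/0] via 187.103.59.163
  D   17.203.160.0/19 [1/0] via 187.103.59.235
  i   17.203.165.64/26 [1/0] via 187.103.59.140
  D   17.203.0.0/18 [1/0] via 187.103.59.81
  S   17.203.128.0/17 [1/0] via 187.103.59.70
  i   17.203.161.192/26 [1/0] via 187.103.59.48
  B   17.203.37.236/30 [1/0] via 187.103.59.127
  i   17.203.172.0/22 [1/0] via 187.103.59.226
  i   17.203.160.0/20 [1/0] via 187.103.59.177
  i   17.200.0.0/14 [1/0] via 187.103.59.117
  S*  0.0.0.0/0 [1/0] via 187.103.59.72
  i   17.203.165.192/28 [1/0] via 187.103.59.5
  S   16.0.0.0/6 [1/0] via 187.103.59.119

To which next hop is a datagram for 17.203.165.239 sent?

187.103.59.177

Routes whose prefix contains 17.203.165.239:
  0.0.0.0/0 (default, matches everything) -> 187.103.59.72
  16.0.0.0/6 (16.0.0.0 - 19.255.255.255) -> 187.103.59.119
  17.200.0.0/14 (17.200.0.0 - 17.203.255.255) -> 187.103.59.117
  17.203.128.0/17 (17.203.128.0 - 17.203.255.255) -> 187.103.59.70
  17.203.160.0/19 (17.203.160.0 - 17.203.191.255) -> 187.103.59.235
  17.203.160.0/20 (17.203.160.0 - 17.203.175.255) -> 187.103.59.177
More-specific entries that do NOT match:
  17.235.165.236/30 (17.235.165.236 - 17.235.165.239) does not contain 17.203.165.239
  17.203.37.236/30 (17.203.37.236 - 17.203.37.239) does not contain 17.203.165.239
  17.203.165.192/28 (17.203.165.192 - 17.203.165.207) does not contain 17.203.165.239
  17.203.165.64/26 (17.203.165.64 - 17.203.165.127) does not contain 17.203.165.239
  17.203.161.192/26 (17.203.161.192 - 17.203.161.255) does not contain 17.203.165.239
  17.203.160.0/22 (17.203.160.0 - 17.203.163.255) does not contain 17.203.165.239
  17.203.172.0/22 (17.203.172.0 - 17.203.175.255) does not contain 17.203.165.239
  17.203.168.0/21 (17.203.168.0 - 17.203.175.255) does not contain 17.203.165.239
Longest matching prefix is /20 -> next hop 187.103.59.177.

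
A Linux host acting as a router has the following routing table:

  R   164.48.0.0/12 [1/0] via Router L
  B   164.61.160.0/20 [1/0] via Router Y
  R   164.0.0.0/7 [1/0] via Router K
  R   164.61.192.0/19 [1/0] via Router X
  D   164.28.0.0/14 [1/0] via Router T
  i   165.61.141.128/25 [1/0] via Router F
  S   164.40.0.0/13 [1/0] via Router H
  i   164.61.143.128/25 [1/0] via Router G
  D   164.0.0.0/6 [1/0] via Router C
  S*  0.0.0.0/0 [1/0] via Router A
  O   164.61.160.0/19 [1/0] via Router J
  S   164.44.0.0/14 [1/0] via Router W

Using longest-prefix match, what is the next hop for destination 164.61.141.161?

Router L

Routes whose prefix contains 164.61.141.161:
  0.0.0.0/0 (default, matches everything) -> Router A
  164.0.0.0/6 (164.0.0.0 - 167.255.255.255) -> Router C
  164.0.0.0/7 (164.0.0.0 - 165.255.255.255) -> Router K
  164.48.0.0/12 (164.48.0.0 - 164.63.255.255) -> Router L
More-specific entries that do NOT match:
  165.61.141.128/25 (165.61.141.128 - 165.61.141.255) does not contain 164.61.141.161
  164.61.143.128/25 (164.61.143.128 - 164.61.143.255) does not contain 164.61.141.161
  164.61.160.0/20 (164.61.160.0 - 164.61.175.255) does not contain 164.61.141.161
  164.61.192.0/19 (164.61.192.0 - 164.61.223.255) does not contain 164.61.141.161
  164.61.160.0/19 (164.61.160.0 - 164.61.191.255) does not contain 164.61.141.161
  164.28.0.0/14 (164.28.0.0 - 164.31.255.255) does not contain 164.61.141.161
  164.44.0.0/14 (164.44.0.0 - 164.47.255.255) does not contain 164.61.141.161
  164.40.0.0/13 (164.40.0.0 - 164.47.255.255) does not contain 164.61.141.161
Longest matching prefix is /12 -> next hop Router L.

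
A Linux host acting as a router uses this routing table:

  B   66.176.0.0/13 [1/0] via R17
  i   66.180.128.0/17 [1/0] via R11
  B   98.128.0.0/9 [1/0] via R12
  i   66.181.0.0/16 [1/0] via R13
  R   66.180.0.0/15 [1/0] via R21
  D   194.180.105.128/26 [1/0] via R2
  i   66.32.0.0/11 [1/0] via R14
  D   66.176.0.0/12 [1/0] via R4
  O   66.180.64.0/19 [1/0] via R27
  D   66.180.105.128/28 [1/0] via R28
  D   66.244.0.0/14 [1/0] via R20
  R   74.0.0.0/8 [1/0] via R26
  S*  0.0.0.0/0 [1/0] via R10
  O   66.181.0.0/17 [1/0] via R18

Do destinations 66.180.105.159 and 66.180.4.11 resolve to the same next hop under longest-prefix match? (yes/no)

yes

66.180.105.159: longest match 66.180.0.0/15 -> R21
66.180.4.11: longest match 66.180.0.0/15 -> R21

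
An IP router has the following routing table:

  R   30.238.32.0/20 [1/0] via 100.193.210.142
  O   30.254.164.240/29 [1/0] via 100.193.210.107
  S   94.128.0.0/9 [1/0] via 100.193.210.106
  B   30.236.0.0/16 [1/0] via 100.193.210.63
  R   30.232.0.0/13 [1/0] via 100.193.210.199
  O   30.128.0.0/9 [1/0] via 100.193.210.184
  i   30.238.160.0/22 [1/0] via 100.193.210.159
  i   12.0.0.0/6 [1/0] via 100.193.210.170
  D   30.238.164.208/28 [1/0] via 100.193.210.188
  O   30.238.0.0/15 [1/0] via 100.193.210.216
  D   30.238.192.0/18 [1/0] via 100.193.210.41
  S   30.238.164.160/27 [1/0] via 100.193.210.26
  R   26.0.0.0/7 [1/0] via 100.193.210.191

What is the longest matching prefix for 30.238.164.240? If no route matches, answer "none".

30.238.0.0/15

Entries matching 30.238.164.240:
  30.128.0.0/9 (30.128.0.0 - 30.255.255.255)
  30.232.0.0/13 (30.232.0.0 - 30.239.255.255)
  30.238.0.0/15 (30.238.0.0 - 30.239.255.255)
Most specific is 30.238.0.0/15.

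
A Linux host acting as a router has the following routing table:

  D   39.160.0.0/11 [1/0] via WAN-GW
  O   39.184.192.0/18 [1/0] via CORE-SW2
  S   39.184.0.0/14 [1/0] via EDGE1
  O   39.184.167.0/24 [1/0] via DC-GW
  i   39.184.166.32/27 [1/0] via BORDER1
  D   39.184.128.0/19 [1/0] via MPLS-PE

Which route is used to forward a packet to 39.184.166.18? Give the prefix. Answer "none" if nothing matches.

39.184.0.0/14

Entries matching 39.184.166.18:
  39.160.0.0/11 (39.160.0.0 - 39.191.255.255)
  39.184.0.0/14 (39.184.0.0 - 39.187.255.255)
Most specific is 39.184.0.0/14.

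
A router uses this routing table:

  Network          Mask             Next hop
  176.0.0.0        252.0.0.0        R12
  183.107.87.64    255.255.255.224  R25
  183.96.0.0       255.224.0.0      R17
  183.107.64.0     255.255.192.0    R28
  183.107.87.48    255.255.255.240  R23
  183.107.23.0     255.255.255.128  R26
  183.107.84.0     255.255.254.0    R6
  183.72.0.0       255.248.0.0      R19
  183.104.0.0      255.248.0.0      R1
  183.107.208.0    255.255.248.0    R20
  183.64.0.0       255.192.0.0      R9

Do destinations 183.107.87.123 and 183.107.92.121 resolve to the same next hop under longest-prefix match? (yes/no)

yes

183.107.87.123: longest match 183.107.64.0/18 -> R28
183.107.92.121: longest match 183.107.64.0/18 -> R28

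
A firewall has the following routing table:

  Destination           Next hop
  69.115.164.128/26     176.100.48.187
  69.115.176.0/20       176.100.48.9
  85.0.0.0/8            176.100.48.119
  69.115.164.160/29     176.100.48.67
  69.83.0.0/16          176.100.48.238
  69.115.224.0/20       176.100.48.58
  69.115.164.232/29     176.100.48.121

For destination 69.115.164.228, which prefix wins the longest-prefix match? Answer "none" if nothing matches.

69.115.164.228 is outside every listed prefix and there is no default route.

none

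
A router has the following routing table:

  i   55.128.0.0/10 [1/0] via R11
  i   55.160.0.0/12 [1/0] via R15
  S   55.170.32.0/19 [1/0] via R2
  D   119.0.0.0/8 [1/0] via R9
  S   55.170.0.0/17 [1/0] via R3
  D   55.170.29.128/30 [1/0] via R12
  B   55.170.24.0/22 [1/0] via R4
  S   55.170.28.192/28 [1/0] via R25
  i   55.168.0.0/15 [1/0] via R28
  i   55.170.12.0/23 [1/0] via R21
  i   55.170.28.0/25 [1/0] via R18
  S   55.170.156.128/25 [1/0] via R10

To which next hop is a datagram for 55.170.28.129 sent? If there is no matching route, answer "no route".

Routes whose prefix contains 55.170.28.129:
  55.128.0.0/10 (55.128.0.0 - 55.191.255.255) -> R11
  55.160.0.0/12 (55.160.0.0 - 55.175.255.255) -> R15
  55.170.0.0/17 (55.170.0.0 - 55.170.127.255) -> R3
More-specific entries that do NOT match:
  55.170.29.128/30 (55.170.29.128 - 55.170.29.131) does not contain 55.170.28.129
  55.170.28.192/28 (55.170.28.192 - 55.170.28.207) does not contain 55.170.28.129
  55.170.28.0/25 (55.170.28.0 - 55.170.28.127) does not contain 55.170.28.129
  55.170.156.128/25 (55.170.156.128 - 55.170.156.255) does not contain 55.170.28.129
  55.170.12.0/23 (55.170.12.0 - 55.170.13.255) does not contain 55.170.28.129
  55.170.24.0/22 (55.170.24.0 - 55.170.27.255) does not contain 55.170.28.129
  55.170.32.0/19 (55.170.32.0 - 55.170.63.255) does not contain 55.170.28.129
Longest matching prefix is /17 -> next hop R3.

R3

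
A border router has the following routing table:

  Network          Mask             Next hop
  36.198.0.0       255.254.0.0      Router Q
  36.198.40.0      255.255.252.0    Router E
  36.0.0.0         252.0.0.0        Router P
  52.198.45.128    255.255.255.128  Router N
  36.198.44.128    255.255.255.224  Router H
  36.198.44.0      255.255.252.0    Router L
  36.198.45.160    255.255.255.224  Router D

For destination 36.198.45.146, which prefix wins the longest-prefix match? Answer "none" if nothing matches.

Entries matching 36.198.45.146:
  36.0.0.0/6 (36.0.0.0 - 39.255.255.255)
  36.198.0.0/15 (36.198.0.0 - 36.199.255.255)
  36.198.44.0/22 (36.198.44.0 - 36.198.47.255)
Most specific is 36.198.44.0/22.

36.198.44.0/22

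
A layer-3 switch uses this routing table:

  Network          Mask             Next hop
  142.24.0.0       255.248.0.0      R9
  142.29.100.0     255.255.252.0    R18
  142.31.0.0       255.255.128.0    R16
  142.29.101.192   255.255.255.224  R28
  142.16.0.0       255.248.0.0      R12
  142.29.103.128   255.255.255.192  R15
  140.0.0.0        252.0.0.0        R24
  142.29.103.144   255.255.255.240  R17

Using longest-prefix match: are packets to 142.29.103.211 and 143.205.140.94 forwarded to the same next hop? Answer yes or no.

142.29.103.211: longest match 142.29.100.0/22 -> R18
143.205.140.94: longest match 140.0.0.0/6 -> R24

no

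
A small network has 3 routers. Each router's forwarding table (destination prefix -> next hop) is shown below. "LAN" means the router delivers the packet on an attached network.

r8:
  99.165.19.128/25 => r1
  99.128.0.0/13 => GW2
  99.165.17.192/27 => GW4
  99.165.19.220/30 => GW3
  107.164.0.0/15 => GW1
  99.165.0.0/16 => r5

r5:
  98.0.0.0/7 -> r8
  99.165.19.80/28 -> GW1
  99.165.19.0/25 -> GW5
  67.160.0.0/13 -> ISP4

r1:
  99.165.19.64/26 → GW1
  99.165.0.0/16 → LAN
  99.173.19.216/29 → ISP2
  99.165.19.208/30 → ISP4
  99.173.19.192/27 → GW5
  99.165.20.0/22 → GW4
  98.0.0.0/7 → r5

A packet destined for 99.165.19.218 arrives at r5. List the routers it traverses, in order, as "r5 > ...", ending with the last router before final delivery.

r5 > r8 > r1

At r5: longest match for 99.165.19.218 is 98.0.0.0/7 -> r8
At r8: longest match for 99.165.19.218 is 99.165.19.128/25 -> r1
At r1: longest match for 99.165.19.218 is 99.165.0.0/16 -> LAN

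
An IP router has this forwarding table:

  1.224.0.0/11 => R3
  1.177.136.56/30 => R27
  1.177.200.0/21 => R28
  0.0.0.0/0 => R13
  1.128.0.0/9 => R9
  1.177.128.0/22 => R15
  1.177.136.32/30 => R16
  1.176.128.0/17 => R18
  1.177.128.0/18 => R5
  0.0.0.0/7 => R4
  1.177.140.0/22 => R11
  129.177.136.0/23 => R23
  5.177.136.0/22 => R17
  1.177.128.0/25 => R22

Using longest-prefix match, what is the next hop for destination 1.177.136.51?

Routes whose prefix contains 1.177.136.51:
  0.0.0.0/0 (default, matches everything) -> R13
  0.0.0.0/7 (0.0.0.0 - 1.255.255.255) -> R4
  1.128.0.0/9 (1.128.0.0 - 1.255.255.255) -> R9
  1.177.128.0/18 (1.177.128.0 - 1.177.191.255) -> R5
More-specific entries that do NOT match:
  1.177.136.56/30 (1.177.136.56 - 1.177.136.59) does not contain 1.177.136.51
  1.177.136.32/30 (1.177.136.32 - 1.177.136.35) does not contain 1.177.136.51
  1.177.128.0/25 (1.177.128.0 - 1.177.128.127) does not contain 1.177.136.51
  129.177.136.0/23 (129.177.136.0 - 129.177.137.255) does not contain 1.177.136.51
  1.177.128.0/22 (1.177.128.0 - 1.177.131.255) does not contain 1.177.136.51
  1.177.140.0/22 (1.177.140.0 - 1.177.143.255) does not contain 1.177.136.51
  5.177.136.0/22 (5.177.136.0 - 5.177.139.255) does not contain 1.177.136.51
  1.177.200.0/21 (1.177.200.0 - 1.177.207.255) does not contain 1.177.136.51
Longest matching prefix is /18 -> next hop R5.

R5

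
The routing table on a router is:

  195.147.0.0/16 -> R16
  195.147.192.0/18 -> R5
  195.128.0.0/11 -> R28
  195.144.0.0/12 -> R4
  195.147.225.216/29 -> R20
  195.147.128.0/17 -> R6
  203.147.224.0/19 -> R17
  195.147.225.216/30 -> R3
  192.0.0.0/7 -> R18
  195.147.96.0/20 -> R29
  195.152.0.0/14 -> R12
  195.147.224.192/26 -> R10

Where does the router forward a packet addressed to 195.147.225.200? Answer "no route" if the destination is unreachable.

Routes whose prefix contains 195.147.225.200:
  195.128.0.0/11 (195.128.0.0 - 195.159.255.255) -> R28
  195.144.0.0/12 (195.144.0.0 - 195.159.255.255) -> R4
  195.147.0.0/16 (195.147.0.0 - 195.147.255.255) -> R16
  195.147.128.0/17 (195.147.128.0 - 195.147.255.255) -> R6
  195.147.192.0/18 (195.147.192.0 - 195.147.255.255) -> R5
More-specific entries that do NOT match:
  195.147.225.216/30 (195.147.225.216 - 195.147.225.219) does not contain 195.147.225.200
  195.147.225.216/29 (195.147.225.216 - 195.147.225.223) does not contain 195.147.225.200
  195.147.224.192/26 (195.147.224.192 - 195.147.224.255) does not contain 195.147.225.200
  195.147.96.0/20 (195.147.96.0 - 195.147.111.255) does not contain 195.147.225.200
  203.147.224.0/19 (203.147.224.0 - 203.147.255.255) does not contain 195.147.225.200
Longest matching prefix is /18 -> next hop R5.

R5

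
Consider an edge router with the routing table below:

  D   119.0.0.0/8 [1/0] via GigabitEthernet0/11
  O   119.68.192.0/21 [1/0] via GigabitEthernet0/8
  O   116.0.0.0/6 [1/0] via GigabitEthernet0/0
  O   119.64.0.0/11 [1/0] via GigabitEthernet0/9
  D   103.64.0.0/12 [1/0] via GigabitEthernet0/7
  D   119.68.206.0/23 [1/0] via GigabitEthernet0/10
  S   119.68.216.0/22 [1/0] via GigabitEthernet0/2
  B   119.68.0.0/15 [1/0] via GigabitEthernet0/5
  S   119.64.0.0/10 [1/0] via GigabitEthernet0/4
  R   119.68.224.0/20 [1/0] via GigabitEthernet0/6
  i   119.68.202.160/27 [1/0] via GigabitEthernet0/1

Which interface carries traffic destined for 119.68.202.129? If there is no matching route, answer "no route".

GigabitEthernet0/5

Routes whose prefix contains 119.68.202.129:
  116.0.0.0/6 (116.0.0.0 - 119.255.255.255) -> GigabitEthernet0/0
  119.0.0.0/8 (119.0.0.0 - 119.255.255.255) -> GigabitEthernet0/11
  119.64.0.0/10 (119.64.0.0 - 119.127.255.255) -> GigabitEthernet0/4
  119.64.0.0/11 (119.64.0.0 - 119.95.255.255) -> GigabitEthernet0/9
  119.68.0.0/15 (119.68.0.0 - 119.69.255.255) -> GigabitEthernet0/5
More-specific entries that do NOT match:
  119.68.202.160/27 (119.68.202.160 - 119.68.202.191) does not contain 119.68.202.129
  119.68.206.0/23 (119.68.206.0 - 119.68.207.255) does not contain 119.68.202.129
  119.68.216.0/22 (119.68.216.0 - 119.68.219.255) does not contain 119.68.202.129
  119.68.192.0/21 (119.68.192.0 - 119.68.199.255) does not contain 119.68.202.129
  119.68.224.0/20 (119.68.224.0 - 119.68.239.255) does not contain 119.68.202.129
Longest matching prefix is /15 -> interface GigabitEthernet0/5.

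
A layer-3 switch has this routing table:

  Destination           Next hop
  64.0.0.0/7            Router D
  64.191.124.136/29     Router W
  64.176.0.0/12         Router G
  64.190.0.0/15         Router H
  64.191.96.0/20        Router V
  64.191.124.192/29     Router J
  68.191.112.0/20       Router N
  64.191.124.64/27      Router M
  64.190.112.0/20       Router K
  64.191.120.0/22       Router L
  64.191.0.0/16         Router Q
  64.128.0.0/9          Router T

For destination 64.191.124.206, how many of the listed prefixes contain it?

5

Prefixes containing 64.191.124.206:
  64.0.0.0/7 (64.0.0.0 - 65.255.255.255)
  64.128.0.0/9 (64.128.0.0 - 64.255.255.255)
  64.176.0.0/12 (64.176.0.0 - 64.191.255.255)
  64.190.0.0/15 (64.190.0.0 - 64.191.255.255)
  64.191.0.0/16 (64.191.0.0 - 64.191.255.255)
Total matching entries: 5.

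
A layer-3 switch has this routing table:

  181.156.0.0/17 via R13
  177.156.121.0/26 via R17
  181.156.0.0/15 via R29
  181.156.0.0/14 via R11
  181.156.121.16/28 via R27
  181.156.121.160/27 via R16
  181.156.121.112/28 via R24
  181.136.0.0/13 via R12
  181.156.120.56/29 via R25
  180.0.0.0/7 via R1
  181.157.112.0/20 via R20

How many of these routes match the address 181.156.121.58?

Prefixes containing 181.156.121.58:
  180.0.0.0/7 (180.0.0.0 - 181.255.255.255)
  181.156.0.0/14 (181.156.0.0 - 181.159.255.255)
  181.156.0.0/15 (181.156.0.0 - 181.157.255.255)
  181.156.0.0/17 (181.156.0.0 - 181.156.127.255)
Total matching entries: 4.

4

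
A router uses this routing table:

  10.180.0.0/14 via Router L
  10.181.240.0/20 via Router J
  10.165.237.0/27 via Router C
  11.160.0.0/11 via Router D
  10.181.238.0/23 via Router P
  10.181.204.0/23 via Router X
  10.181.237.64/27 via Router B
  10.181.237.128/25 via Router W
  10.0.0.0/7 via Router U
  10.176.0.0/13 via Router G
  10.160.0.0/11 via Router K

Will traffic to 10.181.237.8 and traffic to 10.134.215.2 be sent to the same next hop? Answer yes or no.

10.181.237.8: longest match 10.180.0.0/14 -> Router L
10.134.215.2: longest match 10.0.0.0/7 -> Router U

no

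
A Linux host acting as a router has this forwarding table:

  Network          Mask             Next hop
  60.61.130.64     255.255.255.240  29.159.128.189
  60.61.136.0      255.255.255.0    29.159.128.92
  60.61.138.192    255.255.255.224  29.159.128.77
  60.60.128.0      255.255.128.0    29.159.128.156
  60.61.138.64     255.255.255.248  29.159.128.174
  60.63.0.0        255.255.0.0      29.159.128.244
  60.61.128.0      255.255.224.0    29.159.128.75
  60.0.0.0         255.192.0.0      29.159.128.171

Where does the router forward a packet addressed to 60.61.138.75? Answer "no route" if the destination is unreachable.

Routes whose prefix contains 60.61.138.75:
  60.0.0.0/10 (60.0.0.0 - 60.63.255.255) -> 29.159.128.171
  60.61.128.0/19 (60.61.128.0 - 60.61.159.255) -> 29.159.128.75
More-specific entries that do NOT match:
  60.61.138.64/29 (60.61.138.64 - 60.61.138.71) does not contain 60.61.138.75
  60.61.130.64/28 (60.61.130.64 - 60.61.130.79) does not contain 60.61.138.75
  60.61.138.192/27 (60.61.138.192 - 60.61.138.223) does not contain 60.61.138.75
  60.61.136.0/24 (60.61.136.0 - 60.61.136.255) does not contain 60.61.138.75
Longest matching prefix is /19 -> next hop 29.159.128.75.

29.159.128.75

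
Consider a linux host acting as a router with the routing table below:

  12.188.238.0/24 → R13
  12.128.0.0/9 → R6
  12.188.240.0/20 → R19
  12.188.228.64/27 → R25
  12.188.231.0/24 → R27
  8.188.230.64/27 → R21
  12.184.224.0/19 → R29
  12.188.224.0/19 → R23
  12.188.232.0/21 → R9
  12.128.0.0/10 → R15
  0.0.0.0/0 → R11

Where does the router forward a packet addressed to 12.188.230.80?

Routes whose prefix contains 12.188.230.80:
  0.0.0.0/0 (default, matches everything) -> R11
  12.128.0.0/9 (12.128.0.0 - 12.255.255.255) -> R6
  12.128.0.0/10 (12.128.0.0 - 12.191.255.255) -> R15
  12.188.224.0/19 (12.188.224.0 - 12.188.255.255) -> R23
More-specific entries that do NOT match:
  12.188.228.64/27 (12.188.228.64 - 12.188.228.95) does not contain 12.188.230.80
  8.188.230.64/27 (8.188.230.64 - 8.188.230.95) does not contain 12.188.230.80
  12.188.238.0/24 (12.188.238.0 - 12.188.238.255) does not contain 12.188.230.80
  12.188.231.0/24 (12.188.231.0 - 12.188.231.255) does not contain 12.188.230.80
  12.188.232.0/21 (12.188.232.0 - 12.188.239.255) does not contain 12.188.230.80
  12.188.240.0/20 (12.188.240.0 - 12.188.255.255) does not contain 12.188.230.80
Longest matching prefix is /19 -> next hop R23.

R23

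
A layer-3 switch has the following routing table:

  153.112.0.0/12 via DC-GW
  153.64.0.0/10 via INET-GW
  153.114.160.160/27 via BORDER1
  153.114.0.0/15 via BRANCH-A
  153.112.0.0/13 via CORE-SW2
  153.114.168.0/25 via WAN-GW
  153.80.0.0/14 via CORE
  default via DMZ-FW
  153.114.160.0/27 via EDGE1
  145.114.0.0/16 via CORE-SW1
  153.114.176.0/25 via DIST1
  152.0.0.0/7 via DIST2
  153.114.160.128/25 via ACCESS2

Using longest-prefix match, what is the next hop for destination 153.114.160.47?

BRANCH-A

Routes whose prefix contains 153.114.160.47:
  0.0.0.0/0 (default, matches everything) -> DMZ-FW
  152.0.0.0/7 (152.0.0.0 - 153.255.255.255) -> DIST2
  153.64.0.0/10 (153.64.0.0 - 153.127.255.255) -> INET-GW
  153.112.0.0/12 (153.112.0.0 - 153.127.255.255) -> DC-GW
  153.112.0.0/13 (153.112.0.0 - 153.119.255.255) -> CORE-SW2
  153.114.0.0/15 (153.114.0.0 - 153.115.255.255) -> BRANCH-A
More-specific entries that do NOT match:
  153.114.160.160/27 (153.114.160.160 - 153.114.160.191) does not contain 153.114.160.47
  153.114.160.0/27 (153.114.160.0 - 153.114.160.31) does not contain 153.114.160.47
  153.114.168.0/25 (153.114.168.0 - 153.114.168.127) does not contain 153.114.160.47
  153.114.176.0/25 (153.114.176.0 - 153.114.176.127) does not contain 153.114.160.47
  153.114.160.128/25 (153.114.160.128 - 153.114.160.255) does not contain 153.114.160.47
  145.114.0.0/16 (145.114.0.0 - 145.114.255.255) does not contain 153.114.160.47
Longest matching prefix is /15 -> next hop BRANCH-A.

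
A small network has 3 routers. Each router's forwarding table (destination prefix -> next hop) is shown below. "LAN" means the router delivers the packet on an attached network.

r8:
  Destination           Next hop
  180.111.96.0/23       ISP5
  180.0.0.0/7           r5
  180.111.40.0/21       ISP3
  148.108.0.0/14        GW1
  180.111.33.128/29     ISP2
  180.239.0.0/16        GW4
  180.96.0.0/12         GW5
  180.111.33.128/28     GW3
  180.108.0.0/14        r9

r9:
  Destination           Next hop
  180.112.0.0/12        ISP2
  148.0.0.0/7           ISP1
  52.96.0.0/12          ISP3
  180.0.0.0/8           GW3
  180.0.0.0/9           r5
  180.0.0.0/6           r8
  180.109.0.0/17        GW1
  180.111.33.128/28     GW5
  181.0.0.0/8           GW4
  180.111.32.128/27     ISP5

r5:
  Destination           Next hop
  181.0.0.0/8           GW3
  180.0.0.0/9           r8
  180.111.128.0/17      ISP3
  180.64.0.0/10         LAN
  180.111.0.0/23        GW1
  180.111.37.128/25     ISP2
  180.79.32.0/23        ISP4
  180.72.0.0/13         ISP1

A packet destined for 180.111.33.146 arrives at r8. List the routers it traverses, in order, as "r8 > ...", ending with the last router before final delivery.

At r8: longest match for 180.111.33.146 is 180.108.0.0/14 -> r9
At r9: longest match for 180.111.33.146 is 180.0.0.0/9 -> r5
At r5: longest match for 180.111.33.146 is 180.64.0.0/10 -> LAN

r8 > r9 > r5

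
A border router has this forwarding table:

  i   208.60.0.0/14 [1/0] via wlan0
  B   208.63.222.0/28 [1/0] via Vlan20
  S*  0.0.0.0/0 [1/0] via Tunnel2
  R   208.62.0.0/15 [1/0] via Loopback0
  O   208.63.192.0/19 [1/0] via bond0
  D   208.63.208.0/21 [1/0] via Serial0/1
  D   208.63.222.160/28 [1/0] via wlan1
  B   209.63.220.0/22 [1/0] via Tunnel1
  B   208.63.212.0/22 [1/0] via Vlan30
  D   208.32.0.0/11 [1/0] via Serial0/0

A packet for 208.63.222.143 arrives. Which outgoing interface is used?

bond0

Routes whose prefix contains 208.63.222.143:
  0.0.0.0/0 (default, matches everything) -> Tunnel2
  208.32.0.0/11 (208.32.0.0 - 208.63.255.255) -> Serial0/0
  208.60.0.0/14 (208.60.0.0 - 208.63.255.255) -> wlan0
  208.62.0.0/15 (208.62.0.0 - 208.63.255.255) -> Loopback0
  208.63.192.0/19 (208.63.192.0 - 208.63.223.255) -> bond0
More-specific entries that do NOT match:
  208.63.222.0/28 (208.63.222.0 - 208.63.222.15) does not contain 208.63.222.143
  208.63.222.160/28 (208.63.222.160 - 208.63.222.175) does not contain 208.63.222.143
  209.63.220.0/22 (209.63.220.0 - 209.63.223.255) does not contain 208.63.222.143
  208.63.212.0/22 (208.63.212.0 - 208.63.215.255) does not contain 208.63.222.143
  208.63.208.0/21 (208.63.208.0 - 208.63.215.255) does not contain 208.63.222.143
Longest matching prefix is /19 -> interface bond0.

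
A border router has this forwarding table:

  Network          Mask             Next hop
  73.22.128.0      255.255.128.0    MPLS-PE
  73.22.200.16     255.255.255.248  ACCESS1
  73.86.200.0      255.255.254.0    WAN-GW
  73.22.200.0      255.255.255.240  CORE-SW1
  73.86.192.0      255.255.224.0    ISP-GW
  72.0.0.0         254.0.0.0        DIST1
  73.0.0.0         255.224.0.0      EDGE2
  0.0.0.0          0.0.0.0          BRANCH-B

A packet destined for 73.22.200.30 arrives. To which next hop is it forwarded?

Routes whose prefix contains 73.22.200.30:
  0.0.0.0/0 (default, matches everything) -> BRANCH-B
  72.0.0.0/7 (72.0.0.0 - 73.255.255.255) -> DIST1
  73.0.0.0/11 (73.0.0.0 - 73.31.255.255) -> EDGE2
  73.22.128.0/17 (73.22.128.0 - 73.22.255.255) -> MPLS-PE
More-specific entries that do NOT match:
  73.22.200.16/29 (73.22.200.16 - 73.22.200.23) does not contain 73.22.200.30
  73.22.200.0/28 (73.22.200.0 - 73.22.200.15) does not contain 73.22.200.30
  73.86.200.0/23 (73.86.200.0 - 73.86.201.255) does not contain 73.22.200.30
  73.86.192.0/19 (73.86.192.0 - 73.86.223.255) does not contain 73.22.200.30
Longest matching prefix is /17 -> next hop MPLS-PE.

MPLS-PE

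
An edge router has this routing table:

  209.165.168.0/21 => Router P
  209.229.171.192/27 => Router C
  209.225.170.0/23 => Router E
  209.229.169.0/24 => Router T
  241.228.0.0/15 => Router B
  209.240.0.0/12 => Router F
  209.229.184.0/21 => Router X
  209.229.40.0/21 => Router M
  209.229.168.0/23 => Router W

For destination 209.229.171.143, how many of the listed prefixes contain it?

No listed prefix contains 209.229.171.143.
Total matching entries: 0.

0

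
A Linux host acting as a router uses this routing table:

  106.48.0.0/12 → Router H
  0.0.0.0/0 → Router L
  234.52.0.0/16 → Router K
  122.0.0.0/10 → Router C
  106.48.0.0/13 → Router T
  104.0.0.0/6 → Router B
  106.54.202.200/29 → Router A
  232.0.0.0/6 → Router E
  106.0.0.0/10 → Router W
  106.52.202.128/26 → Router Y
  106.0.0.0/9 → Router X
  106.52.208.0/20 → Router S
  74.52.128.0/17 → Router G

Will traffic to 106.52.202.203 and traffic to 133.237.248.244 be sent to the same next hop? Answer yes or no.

no

106.52.202.203: longest match 106.48.0.0/13 -> Router T
133.237.248.244: longest match 0.0.0.0/0 -> Router L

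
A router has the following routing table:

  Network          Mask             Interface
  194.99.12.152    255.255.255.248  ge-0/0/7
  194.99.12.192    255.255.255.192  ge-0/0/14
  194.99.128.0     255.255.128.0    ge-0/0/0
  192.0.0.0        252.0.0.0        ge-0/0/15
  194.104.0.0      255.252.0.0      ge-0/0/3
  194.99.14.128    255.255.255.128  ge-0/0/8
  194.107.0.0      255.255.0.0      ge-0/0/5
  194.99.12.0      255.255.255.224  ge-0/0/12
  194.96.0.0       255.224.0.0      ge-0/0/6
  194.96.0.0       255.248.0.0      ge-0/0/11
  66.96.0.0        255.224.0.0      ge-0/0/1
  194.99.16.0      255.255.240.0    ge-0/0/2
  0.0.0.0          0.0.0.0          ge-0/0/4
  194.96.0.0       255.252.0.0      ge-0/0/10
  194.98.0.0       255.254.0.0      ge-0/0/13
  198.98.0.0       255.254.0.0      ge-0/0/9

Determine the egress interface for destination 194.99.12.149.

ge-0/0/13

Routes whose prefix contains 194.99.12.149:
  0.0.0.0/0 (default, matches everything) -> ge-0/0/4
  192.0.0.0/6 (192.0.0.0 - 195.255.255.255) -> ge-0/0/15
  194.96.0.0/11 (194.96.0.0 - 194.127.255.255) -> ge-0/0/6
  194.96.0.0/13 (194.96.0.0 - 194.103.255.255) -> ge-0/0/11
  194.96.0.0/14 (194.96.0.0 - 194.99.255.255) -> ge-0/0/10
  194.98.0.0/15 (194.98.0.0 - 194.99.255.255) -> ge-0/0/13
More-specific entries that do NOT match:
  194.99.12.152/29 (194.99.12.152 - 194.99.12.159) does not contain 194.99.12.149
  194.99.12.0/27 (194.99.12.0 - 194.99.12.31) does not contain 194.99.12.149
  194.99.12.192/26 (194.99.12.192 - 194.99.12.255) does not contain 194.99.12.149
  194.99.14.128/25 (194.99.14.128 - 194.99.14.255) does not contain 194.99.12.149
  194.99.16.0/20 (194.99.16.0 - 194.99.31.255) does not contain 194.99.12.149
  194.99.128.0/17 (194.99.128.0 - 194.99.255.255) does not contain 194.99.12.149
  194.107.0.0/16 (194.107.0.0 - 194.107.255.255) does not contain 194.99.12.149
Longest matching prefix is /15 -> interface ge-0/0/13.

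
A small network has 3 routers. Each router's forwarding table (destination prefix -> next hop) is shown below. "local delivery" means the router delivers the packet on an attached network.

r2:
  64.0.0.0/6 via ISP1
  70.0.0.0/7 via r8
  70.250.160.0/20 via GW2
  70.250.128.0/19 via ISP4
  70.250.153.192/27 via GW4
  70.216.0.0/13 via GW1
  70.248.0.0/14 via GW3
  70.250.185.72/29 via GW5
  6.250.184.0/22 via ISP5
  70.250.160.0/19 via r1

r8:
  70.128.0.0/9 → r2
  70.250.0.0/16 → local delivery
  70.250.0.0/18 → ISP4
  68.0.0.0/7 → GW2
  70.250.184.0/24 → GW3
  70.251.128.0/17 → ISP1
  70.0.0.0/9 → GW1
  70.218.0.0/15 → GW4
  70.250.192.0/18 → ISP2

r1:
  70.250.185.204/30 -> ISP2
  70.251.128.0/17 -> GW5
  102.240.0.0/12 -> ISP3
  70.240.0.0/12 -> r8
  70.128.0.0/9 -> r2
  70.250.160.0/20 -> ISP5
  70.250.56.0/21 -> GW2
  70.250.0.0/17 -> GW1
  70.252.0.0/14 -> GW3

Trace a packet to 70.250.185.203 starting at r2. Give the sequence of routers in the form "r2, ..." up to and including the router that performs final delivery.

r2, r1, r8

At r2: longest match for 70.250.185.203 is 70.250.160.0/19 -> r1
At r1: longest match for 70.250.185.203 is 70.240.0.0/12 -> r8
At r8: longest match for 70.250.185.203 is 70.250.0.0/16 -> local delivery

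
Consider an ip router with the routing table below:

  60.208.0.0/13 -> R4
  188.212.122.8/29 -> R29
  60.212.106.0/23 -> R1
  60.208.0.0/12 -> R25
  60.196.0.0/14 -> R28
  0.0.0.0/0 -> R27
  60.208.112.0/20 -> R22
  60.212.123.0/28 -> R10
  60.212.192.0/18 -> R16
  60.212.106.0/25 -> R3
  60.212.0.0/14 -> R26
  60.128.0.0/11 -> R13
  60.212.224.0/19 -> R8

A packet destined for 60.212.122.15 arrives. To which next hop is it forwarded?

Routes whose prefix contains 60.212.122.15:
  0.0.0.0/0 (default, matches everything) -> R27
  60.208.0.0/12 (60.208.0.0 - 60.223.255.255) -> R25
  60.208.0.0/13 (60.208.0.0 - 60.215.255.255) -> R4
  60.212.0.0/14 (60.212.0.0 - 60.215.255.255) -> R26
More-specific entries that do NOT match:
  188.212.122.8/29 (188.212.122.8 - 188.212.122.15) does not contain 60.212.122.15
  60.212.123.0/28 (60.212.123.0 - 60.212.123.15) does not contain 60.212.122.15
  60.212.106.0/25 (60.212.106.0 - 60.212.106.127) does not contain 60.212.122.15
  60.212.106.0/23 (60.212.106.0 - 60.212.107.255) does not contain 60.212.122.15
  60.208.112.0/20 (60.208.112.0 - 60.208.127.255) does not contain 60.212.122.15
  60.212.224.0/19 (60.212.224.0 - 60.212.255.255) does not contain 60.212.122.15
  60.212.192.0/18 (60.212.192.0 - 60.212.255.255) does not contain 60.212.122.15
Longest matching prefix is /14 -> next hop R26.

R26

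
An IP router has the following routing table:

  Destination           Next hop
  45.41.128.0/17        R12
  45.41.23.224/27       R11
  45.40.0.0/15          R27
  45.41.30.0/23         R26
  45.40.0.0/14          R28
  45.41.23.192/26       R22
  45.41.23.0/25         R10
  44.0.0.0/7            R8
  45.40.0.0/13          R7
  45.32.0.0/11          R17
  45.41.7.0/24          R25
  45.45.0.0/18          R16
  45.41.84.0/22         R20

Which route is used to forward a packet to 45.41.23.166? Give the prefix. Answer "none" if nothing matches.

45.40.0.0/15

Entries matching 45.41.23.166:
  44.0.0.0/7 (44.0.0.0 - 45.255.255.255)
  45.32.0.0/11 (45.32.0.0 - 45.63.255.255)
  45.40.0.0/13 (45.40.0.0 - 45.47.255.255)
  45.40.0.0/14 (45.40.0.0 - 45.43.255.255)
  45.40.0.0/15 (45.40.0.0 - 45.41.255.255)
Most specific is 45.40.0.0/15.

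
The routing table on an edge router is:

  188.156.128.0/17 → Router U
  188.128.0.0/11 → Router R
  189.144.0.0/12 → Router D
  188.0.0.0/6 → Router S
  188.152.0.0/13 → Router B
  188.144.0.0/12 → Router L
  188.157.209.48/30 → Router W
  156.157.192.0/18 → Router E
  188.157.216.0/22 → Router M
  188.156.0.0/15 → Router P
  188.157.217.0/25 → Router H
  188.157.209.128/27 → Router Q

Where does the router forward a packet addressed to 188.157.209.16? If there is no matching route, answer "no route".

Router P

Routes whose prefix contains 188.157.209.16:
  188.0.0.0/6 (188.0.0.0 - 191.255.255.255) -> Router S
  188.128.0.0/11 (188.128.0.0 - 188.159.255.255) -> Router R
  188.144.0.0/12 (188.144.0.0 - 188.159.255.255) -> Router L
  188.152.0.0/13 (188.152.0.0 - 188.159.255.255) -> Router B
  188.156.0.0/15 (188.156.0.0 - 188.157.255.255) -> Router P
More-specific entries that do NOT match:
  188.157.209.48/30 (188.157.209.48 - 188.157.209.51) does not contain 188.157.209.16
  188.157.209.128/27 (188.157.209.128 - 188.157.209.159) does not contain 188.157.209.16
  188.157.217.0/25 (188.157.217.0 - 188.157.217.127) does not contain 188.157.209.16
  188.157.216.0/22 (188.157.216.0 - 188.157.219.255) does not contain 188.157.209.16
  156.157.192.0/18 (156.157.192.0 - 156.157.255.255) does not contain 188.157.209.16
  188.156.128.0/17 (188.156.128.0 - 188.156.255.255) does not contain 188.157.209.16
Longest matching prefix is /15 -> next hop Router P.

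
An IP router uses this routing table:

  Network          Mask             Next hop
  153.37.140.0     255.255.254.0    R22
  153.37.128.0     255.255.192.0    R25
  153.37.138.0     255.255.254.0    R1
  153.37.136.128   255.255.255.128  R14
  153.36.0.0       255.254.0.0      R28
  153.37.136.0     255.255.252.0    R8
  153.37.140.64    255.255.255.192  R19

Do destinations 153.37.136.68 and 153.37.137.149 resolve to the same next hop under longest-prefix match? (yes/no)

153.37.136.68: longest match 153.37.136.0/22 -> R8
153.37.137.149: longest match 153.37.136.0/22 -> R8

yes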